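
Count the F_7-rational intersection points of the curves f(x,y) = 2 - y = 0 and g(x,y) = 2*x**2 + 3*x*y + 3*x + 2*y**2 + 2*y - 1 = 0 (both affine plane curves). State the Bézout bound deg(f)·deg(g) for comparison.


Common zeros: {(3, 2)}; count = 1; Bézout bound = 2.

deg(f) = 1, deg(g) = 2, so Bézout bound = 2.
Scan x ∈ F_7. For each x, list the y ∈ F_7 with f(x, y) ≡ 0 and those with g(x, y) ≡ 0 (mod 7); the common zeros in that column are the intersection.
  x = 0: f ≡ 0 at y ∈ {2}; g ≡ 0 at y ∈ ∅; common: ∅.
  x = 1: f ≡ 0 at y ∈ {2}; g ≡ 0 at y ∈ {4}; common: ∅.
  x = 2: f ≡ 0 at y ∈ {2}; g ≡ 0 at y ∈ {4, 6}; common: ∅.
  x = 3: f ≡ 0 at y ∈ {2}; g ≡ 0 at y ∈ {2, 3}; common: {2}.
  x = 4: f ≡ 0 at y ∈ {2}; g ≡ 0 at y ∈ ∅; common: ∅.
  x = 5: f ≡ 0 at y ∈ {2}; g ≡ 0 at y ∈ {3, 6}; common: ∅.
  x = 6: f ≡ 0 at y ∈ {2}; g ≡ 0 at y ∈ ∅; common: ∅.
Collecting: common zeros = {(3, 2)}, so the count is 1.
Comparison with the Bézout bound: 1 ≤ 2 = deg(f)·deg(g), as expected for curves with no common component (the affine F_7-count falls short of the bound because intersections may lie at infinity, over extension fields, or carry multiplicity).


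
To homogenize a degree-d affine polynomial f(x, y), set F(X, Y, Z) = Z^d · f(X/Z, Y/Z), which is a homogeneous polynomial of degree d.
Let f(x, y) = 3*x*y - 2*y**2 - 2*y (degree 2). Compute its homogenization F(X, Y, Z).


F(X, Y, Z) = 3*X*Y - 2*Y**2 - 2*Y*Z

deg(f) = 2.
Substitute x = X/Z, y = Y/Z into f, then multiply by Z^2.
  monomial 3·x^1·y^1 ↦ 3·X^1·Y^1·Z^0.
  monomial -2·x^0·y^2 ↦ -2·X^0·Y^2·Z^0.
  monomial -2·x^0·y^1 ↦ -2·X^0·Y^1·Z^1.
Collecting: F(X, Y, Z) = 3*X*Y - 2*Y**2 - 2*Y*Z.


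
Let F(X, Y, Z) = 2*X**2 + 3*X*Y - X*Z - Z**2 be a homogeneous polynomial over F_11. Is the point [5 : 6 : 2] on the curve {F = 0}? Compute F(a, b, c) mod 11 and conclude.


F(5,6,2) ≡ 5 (mod 11); P is NOT on the curve.

Evaluate F(5, 6, 2) term-by-term (mod 11).
  2*X**2 ↦ 2·25·1·1 = 50
  3*X*Y ↦ 3·5·6·1 = 90
  -X*Z ↦ -1·5·1·2 = -10
  -Z**2 ↦ -1·1·1·4 = -4
Sum: F(5, 6, 2) = (50) + (90) + (-10) + (-4) = 126.
Reducing mod 11: 126 ≡ 5 (mod 11).
Since F(a, b, c) ≡ 5 ≠ 0 (mod 11), P does NOT lie on the curve.


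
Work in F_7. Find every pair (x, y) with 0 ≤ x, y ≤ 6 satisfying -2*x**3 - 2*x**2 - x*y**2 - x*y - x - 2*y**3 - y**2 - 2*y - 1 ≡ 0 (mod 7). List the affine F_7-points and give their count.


Affine F_7-points: {(0, 3), (2, 2), (6, 0)}; count = 3.

For each of the 49 pairs (x, y) ∈ F_7², evaluate f(x, y) mod 7. Record the zeros.
  x = 0: [0↦6, 1↦1, 2↦3, 3↦0, 4↦1, 5↦1, 6↦2]  zeros at y ∈ {3}
  x = 1: [0↦1, 1↦1, 2↦6, 3↦4, 4↦4, 5↦1, 6↦4]  zeros at y ∈ ∅
  x = 2: [0↦1, 1↦6, 2↦0, 3↦6, 4↦5, 5↦6, 6↦4]  zeros at y ∈ {2}
  x = 3: [0↦1, 1↦4, 2↦1, 3↦1, 4↦6, 5↦4, 6↦4]  zeros at y ∈ ∅
  x = 4: [0↦3, 1↦4, 2↦4, 3↦5, 4↦2, 5↦4, 6↦6]  zeros at y ∈ ∅
  x = 5: [0↦2, 1↦1, 2↦4, 3↦6, 4↦2, 5↦1, 6↦5]  zeros at y ∈ ∅
  x = 6: [0↦0, 1↦4, 2↦3, 3↦6, 4↦1, 5↦4, 6↦3]  zeros at y ∈ {0}
Collecting zeros: affine points = {(0, 3), (2, 2), (6, 0)}.
Total count |C(F_7)_aff| = 3.


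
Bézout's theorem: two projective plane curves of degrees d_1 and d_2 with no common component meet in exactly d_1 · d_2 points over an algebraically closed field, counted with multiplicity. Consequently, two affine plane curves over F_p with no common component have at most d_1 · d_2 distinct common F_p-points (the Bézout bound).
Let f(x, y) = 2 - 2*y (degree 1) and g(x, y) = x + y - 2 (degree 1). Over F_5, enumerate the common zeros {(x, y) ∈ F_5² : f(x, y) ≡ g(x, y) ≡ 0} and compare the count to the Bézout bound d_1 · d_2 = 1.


Common zeros: {(1, 1)}; count = 1; Bézout bound = 1.

deg(f) = 1, deg(g) = 1, so Bézout bound = 1.
Scan x ∈ F_5. For each x, list the y ∈ F_5 with f(x, y) ≡ 0 and those with g(x, y) ≡ 0 (mod 5); the common zeros in that column are the intersection.
  x = 0: f ≡ 0 at y ∈ {1}; g ≡ 0 at y ∈ {2}; common: ∅.
  x = 1: f ≡ 0 at y ∈ {1}; g ≡ 0 at y ∈ {1}; common: {1}.
  x = 2: f ≡ 0 at y ∈ {1}; g ≡ 0 at y ∈ {0}; common: ∅.
  x = 3: f ≡ 0 at y ∈ {1}; g ≡ 0 at y ∈ {4}; common: ∅.
  x = 4: f ≡ 0 at y ∈ {1}; g ≡ 0 at y ∈ {3}; common: ∅.
Collecting: common zeros = {(1, 1)}, so the count is 1.
Comparison with the Bézout bound: 1 ≤ 1 = deg(f)·deg(g), as expected for curves with no common component (the bound is attained).


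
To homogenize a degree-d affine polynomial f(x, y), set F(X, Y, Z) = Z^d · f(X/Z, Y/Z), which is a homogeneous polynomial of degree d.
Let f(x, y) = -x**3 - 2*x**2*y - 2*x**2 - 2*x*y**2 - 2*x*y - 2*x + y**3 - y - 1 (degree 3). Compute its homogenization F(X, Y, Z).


F(X, Y, Z) = -X**3 - 2*X**2*Y - 2*X**2*Z - 2*X*Y**2 - 2*X*Y*Z - 2*X*Z**2 + Y**3 - Y*Z**2 - Z**3

deg(f) = 3.
Substitute x = X/Z, y = Y/Z into f, then multiply by Z^3.
  monomial -1·x^3·y^0 ↦ -1·X^3·Y^0·Z^0.
  monomial -2·x^2·y^1 ↦ -2·X^2·Y^1·Z^0.
  monomial -2·x^2·y^0 ↦ -2·X^2·Y^0·Z^1.
  monomial -2·x^1·y^2 ↦ -2·X^1·Y^2·Z^0.
  monomial -2·x^1·y^1 ↦ -2·X^1·Y^1·Z^1.
  monomial -2·x^1·y^0 ↦ -2·X^1·Y^0·Z^2.
  monomial 1·x^0·y^3 ↦ 1·X^0·Y^3·Z^0.
  monomial -1·x^0·y^1 ↦ -1·X^0·Y^1·Z^2.
  monomial -1·x^0·y^0 ↦ -1·X^0·Y^0·Z^3.
Collecting: F(X, Y, Z) = -X**3 - 2*X**2*Y - 2*X**2*Z - 2*X*Y**2 - 2*X*Y*Z - 2*X*Z**2 + Y**3 - Y*Z**2 - Z**3.


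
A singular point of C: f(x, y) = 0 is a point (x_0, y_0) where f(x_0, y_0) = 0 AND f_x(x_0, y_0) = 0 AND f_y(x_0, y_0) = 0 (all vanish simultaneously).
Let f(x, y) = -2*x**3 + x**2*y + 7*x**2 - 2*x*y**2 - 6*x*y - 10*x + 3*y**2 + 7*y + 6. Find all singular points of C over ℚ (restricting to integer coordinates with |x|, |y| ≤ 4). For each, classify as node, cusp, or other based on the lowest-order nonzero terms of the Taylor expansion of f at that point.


Singular points: {(1, -1)}; classification: cusp.

Compute partial derivatives:
  f_x = -6*x**2 + 2*x*y + 14*x - 2*y**2 - 6*y - 10.
  f_y = x**2 - 4*x*y - 6*x + 6*y + 7.
Scan x_0 ∈ {−4, ..., 4}. For each x_0, f_y(x_0, y) is a polynomial in y; find its integer roots y ∈ {−4, ..., 4}, then test f_x and f at those candidates.
  x = -4: f_y(-4, y) = 22*y + 47; no integer root y with |y| ≤ 4.
  x = -3: f_y(-3, y) = 18*y + 34; no integer root y with |y| ≤ 4.
  x = -2: f_y(-2, y) = 14*y + 23; no integer root y with |y| ≤ 4.
  x = -1: f_y(-1, y) = 10*y + 14; no integer root y with |y| ≤ 4.
  x = 0: f_y(0, y) = 6*y + 7; no integer root y with |y| ≤ 4.
  x = 1: f_y(1, y) = 2*y + 2; vanishes at y ∈ {-1}. (1, -1): f_x = 0, f = 0 — SINGULAR.
  x = 2: f_y(2, y) = -2*y - 1; no integer root y with |y| ≤ 4.
  x = 3: f_y(3, y) = -6*y - 2; no integer root y with |y| ≤ 4.
  x = 4: f_y(4, y) = -10*y - 1; no integer root y with |y| ≤ 4.
Only singular point on the grid: (1, -1).
Classify: substitute x = 1 + u, y = -1 + v and expand: f = -2*u**3 + u**2*v - 2*u*v**2 + v**2.
No constant or linear terms (consistent with a singular point). Quadratic part: v**2. Cubic part: -2*u**3 + u**2*v - 2*u*v**2.
The quadratic part v**2 is a perfect square, so there is a single (double) tangent line v = 0, i.e. y = -1. Restricting the cubic part to that line (v = 0) leaves -2*u**3 ≠ 0, so f is not divisible by v and the branch is v² ≈ 2*u**3 to lowest order — this is a cusp.
Classification: cusp.


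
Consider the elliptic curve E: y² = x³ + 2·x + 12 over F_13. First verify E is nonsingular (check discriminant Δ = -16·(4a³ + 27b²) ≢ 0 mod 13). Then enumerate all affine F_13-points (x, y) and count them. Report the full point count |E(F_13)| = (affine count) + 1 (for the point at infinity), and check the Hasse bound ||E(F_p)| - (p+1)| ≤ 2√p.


Affine points = {(0, 5), (0, 8), (5, 2), (5, 11), (11, 0), (12, 3), (12, 10)}; affine count = 7; |E(F_13)| = 8.

Discriminant check: Δ ∝ 4a³ + 27b² = 4·2³ + 27·12² = 4·8 + 27·144 ≡ 7 (mod 13). Nonzero ⇒ E is nonsingular.
For each x ∈ F_13, compute rhs = x³ + 2·x + 12 mod 13, then count y ∈ F_13 with y² ≡ rhs.
  x = 0: rhs = 12, matching y values: 5, 8 (2 points).
  x = 1: rhs = 2, matching y values: none (0 points).
  x = 2: rhs = 11, matching y values: none (0 points).
  x = 3: rhs = 6, matching y values: none (0 points).
  x = 4: rhs = 6, matching y values: none (0 points).
  x = 5: rhs = 4, matching y values: 2, 11 (2 points).
  x = 6: rhs = 6, matching y values: none (0 points).
  x = 7: rhs = 5, matching y values: none (0 points).
  x = 8: rhs = 7, matching y values: none (0 points).
  x = 9: rhs = 5, matching y values: none (0 points).
  x = 10: rhs = 5, matching y values: none (0 points).
  x = 11: rhs = 0, matching y values: 0 (1 points).
  x = 12: rhs = 9, matching y values: 3, 10 (2 points).
Total affine count: 7.
Full point count |E(F_13)| = 7 + 1 = 8.
Hasse bound: |8 − (13+1)| = |-6| = 6 ≤ 2√13 ≈ 7.2111 ✓.


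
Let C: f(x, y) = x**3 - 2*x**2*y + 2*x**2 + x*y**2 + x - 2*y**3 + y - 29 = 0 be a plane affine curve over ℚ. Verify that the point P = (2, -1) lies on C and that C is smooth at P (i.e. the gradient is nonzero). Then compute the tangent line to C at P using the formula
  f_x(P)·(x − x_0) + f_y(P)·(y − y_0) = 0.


Tangent line at P: 30*x - 17*y - 77 = 0.

Step 1: f(2, -1) = 0, so P lies on C.
Step 2: partial derivatives
  f_x(x, y) = 3*x**2 - 4*x*y + 4*x + y**2 + 1, f_y(x, y) = -2*x**2 + 2*x*y - 6*y**2 + 1.
  f_x(P) = 30, f_y(P) = -17 (gradient nonzero, so P is smooth).
Step 3: tangent line at P: 30·(x − 2) + -17·(y − -1) = 0.
Expanding: 30*x - 17*y - 77 = 0.


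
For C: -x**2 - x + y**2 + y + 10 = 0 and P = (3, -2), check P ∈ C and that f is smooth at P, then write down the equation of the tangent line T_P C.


Tangent line at P: -7*x - 3*y + 15 = 0.

Step 1: f(3, -2) = 0, so P lies on C.
Step 2: partial derivatives
  f_x(x, y) = -2*x - 1, f_y(x, y) = 2*y + 1.
  f_x(P) = -7, f_y(P) = -3 (gradient nonzero, so P is smooth).
Step 3: tangent line at P: -7·(x − 3) + -3·(y − -2) = 0.
Expanding: -7*x - 3*y + 15 = 0.


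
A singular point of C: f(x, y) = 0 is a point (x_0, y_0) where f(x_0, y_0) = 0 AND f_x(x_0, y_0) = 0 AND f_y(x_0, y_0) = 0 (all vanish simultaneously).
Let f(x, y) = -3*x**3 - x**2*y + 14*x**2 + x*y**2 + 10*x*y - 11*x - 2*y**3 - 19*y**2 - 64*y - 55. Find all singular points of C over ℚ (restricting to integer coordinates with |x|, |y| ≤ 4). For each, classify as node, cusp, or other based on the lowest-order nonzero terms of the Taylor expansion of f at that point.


Singular points: {(2, -3)}; classification: node.

Compute partial derivatives:
  f_x = -9*x**2 - 2*x*y + 28*x + y**2 + 10*y - 11.
  f_y = -x**2 + 2*x*y + 10*x - 6*y**2 - 38*y - 64.
Scan x_0 ∈ {−4, ..., 4}. For each x_0, f_y(x_0, y) is a polynomial in y; find its integer roots y ∈ {−4, ..., 4}, then test f_x and f at those candidates.
  x = -4: f_y(-4, y) = -6*y**2 - 46*y - 120; no integer root y with |y| ≤ 4.
  x = -3: f_y(-3, y) = -6*y**2 - 44*y - 103; no integer root y with |y| ≤ 4.
  x = -2: f_y(-2, y) = -6*y**2 - 42*y - 88; no integer root y with |y| ≤ 4.
  x = -1: f_y(-1, y) = -6*y**2 - 40*y - 75; no integer root y with |y| ≤ 4.
  x = 0: f_y(0, y) = -6*y**2 - 38*y - 64; no integer root y with |y| ≤ 4.
  x = 1: f_y(1, y) = -6*y**2 - 36*y - 55; no integer root y with |y| ≤ 4.
  x = 2: f_y(2, y) = -6*y**2 - 34*y - 48; vanishes at y ∈ {-3}. (2, -3): f_x = 0, f = 0 — SINGULAR.
  x = 3: f_y(3, y) = -6*y**2 - 32*y - 43; no integer root y with |y| ≤ 4.
  x = 4: f_y(4, y) = -6*y**2 - 30*y - 40; no integer root y with |y| ≤ 4.
Only singular point on the grid: (2, -3).
Classify: substitute x = 2 + u, y = -3 + v and expand: f = -3*u**3 - u**2*v - u**2 + u*v**2 - 2*v**3 + v**2.
No constant or linear terms (consistent with a singular point). Quadratic part: -u**2 + v**2. Cubic part: -3*u**3 - u**2*v + u*v**2 - 2*v**3.
The quadratic part v**2 - u**2 = (v − u)(v + u) splits into two distinct linear factors, so there are two distinct tangent lines y − -3 = ±(x − 2) — this is a node (ordinary double point).
Classification: node.


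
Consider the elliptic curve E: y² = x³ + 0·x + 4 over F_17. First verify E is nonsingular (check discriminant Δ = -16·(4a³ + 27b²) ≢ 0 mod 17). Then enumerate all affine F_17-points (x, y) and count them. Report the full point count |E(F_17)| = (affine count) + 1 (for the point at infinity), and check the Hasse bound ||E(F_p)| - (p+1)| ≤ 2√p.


Affine points = {(0, 2), (0, 15), (4, 0), (6, 4), (6, 13), (9, 6), (9, 11), (10, 1), (10, 16), (11, 3), (11, 14), (12, 7), (12, 10), (13, 5), (13, 12), (15, 8), (15, 9)}; affine count = 17; |E(F_17)| = 18.

Discriminant check: Δ ∝ 4a³ + 27b² = 4·0³ + 27·4² = 4·0 + 27·16 ≡ 7 (mod 17). Nonzero ⇒ E is nonsingular.
For each x ∈ F_17, compute rhs = x³ + 0·x + 4 mod 17, then count y ∈ F_17 with y² ≡ rhs.
  x = 0: rhs = 4, matching y values: 2, 15 (2 points).
  x = 1: rhs = 5, matching y values: none (0 points).
  x = 2: rhs = 12, matching y values: none (0 points).
  x = 3: rhs = 14, matching y values: none (0 points).
  x = 4: rhs = 0, matching y values: 0 (1 points).
  x = 5: rhs = 10, matching y values: none (0 points).
  x = 6: rhs = 16, matching y values: 4, 13 (2 points).
  x = 7: rhs = 7, matching y values: none (0 points).
  x = 8: rhs = 6, matching y values: none (0 points).
  x = 9: rhs = 2, matching y values: 6, 11 (2 points).
  x = 10: rhs = 1, matching y values: 1, 16 (2 points).
  x = 11: rhs = 9, matching y values: 3, 14 (2 points).
  x = 12: rhs = 15, matching y values: 7, 10 (2 points).
  x = 13: rhs = 8, matching y values: 5, 12 (2 points).
  x = 14: rhs = 11, matching y values: none (0 points).
  x = 15: rhs = 13, matching y values: 8, 9 (2 points).
  x = 16: rhs = 3, matching y values: none (0 points).
Total affine count: 17.
Full point count |E(F_17)| = 17 + 1 = 18.
Hasse bound: |18 − (17+1)| = |0| = 0 ≤ 2√17 ≈ 8.2462 ✓.


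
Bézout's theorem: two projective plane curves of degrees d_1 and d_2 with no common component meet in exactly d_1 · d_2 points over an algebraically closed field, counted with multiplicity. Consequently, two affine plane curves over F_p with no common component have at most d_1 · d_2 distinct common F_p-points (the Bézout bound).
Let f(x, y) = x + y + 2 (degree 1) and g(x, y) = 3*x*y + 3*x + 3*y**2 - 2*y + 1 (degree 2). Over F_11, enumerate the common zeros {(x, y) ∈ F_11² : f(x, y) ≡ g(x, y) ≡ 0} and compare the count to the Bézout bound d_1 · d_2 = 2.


Common zeros: ∅; count = 0; Bézout bound = 2.

deg(f) = 1, deg(g) = 2, so Bézout bound = 2.
Scan x ∈ F_11. For each x, list the y ∈ F_11 with f(x, y) ≡ 0 and those with g(x, y) ≡ 0 (mod 11); the common zeros in that column are the intersection.
  x = 0: f ≡ 0 at y ∈ {9}; g ≡ 0 at y ∈ {3, 5}; common: ∅.
  x = 1: f ≡ 0 at y ∈ {8}; g ≡ 0 at y ∈ ∅; common: ∅.
  x = 2: f ≡ 0 at y ∈ {7}; g ≡ 0 at y ∈ {8, 9}; common: ∅.
  x = 3: f ≡ 0 at y ∈ {6}; g ≡ 0 at y ∈ ∅; common: ∅.
  x = 4: f ≡ 0 at y ∈ {5}; g ≡ 0 at y ∈ ∅; common: ∅.
  x = 5: f ≡ 0 at y ∈ {4}; g ≡ 0 at y ∈ ∅; common: ∅.
  x = 6: f ≡ 0 at y ∈ {3}; g ≡ 0 at y ∈ ∅; common: ∅.
  x = 7: f ≡ 0 at y ∈ {2}; g ≡ 0 at y ∈ {0, 1}; common: ∅.
  x = 8: f ≡ 0 at y ∈ {1}; g ≡ 0 at y ∈ ∅; common: ∅.
  x = 9: f ≡ 0 at y ∈ {0}; g ≡ 0 at y ∈ {4, 6}; common: ∅.
  x = 10: f ≡ 0 at y ∈ {10}; g ≡ 0 at y ∈ {2, 7}; common: ∅.
Collecting: common zeros = ∅, so the count is 0.
Comparison with the Bézout bound: 0 ≤ 2 = deg(f)·deg(g), as expected for curves with no common component (the affine F_11-count falls short of the bound because intersections may lie at infinity, over extension fields, or carry multiplicity).


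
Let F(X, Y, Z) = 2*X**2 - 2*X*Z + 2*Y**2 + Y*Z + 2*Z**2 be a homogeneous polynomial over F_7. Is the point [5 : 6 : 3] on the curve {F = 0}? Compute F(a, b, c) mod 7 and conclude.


F(5,6,3) ≡ 2 (mod 7); P is NOT on the curve.

Evaluate F(5, 6, 3) term-by-term (mod 7).
  2*X**2 ↦ 2·25·1·1 = 50
  -2*X*Z ↦ -2·5·1·3 = -30
  2*Y**2 ↦ 2·1·36·1 = 72
  Y*Z ↦ 1·1·6·3 = 18
  2*Z**2 ↦ 2·1·1·9 = 18
Sum: F(5, 6, 3) = (50) + (-30) + (72) + (18) + (18) = 128.
Reducing mod 7: 128 ≡ 2 (mod 7).
Since F(a, b, c) ≡ 2 ≠ 0 (mod 7), P does NOT lie on the curve.


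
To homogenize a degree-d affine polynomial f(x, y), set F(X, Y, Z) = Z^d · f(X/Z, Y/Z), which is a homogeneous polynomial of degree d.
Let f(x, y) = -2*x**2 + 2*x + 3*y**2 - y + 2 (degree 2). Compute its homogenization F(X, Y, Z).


F(X, Y, Z) = -2*X**2 + 2*X*Z + 3*Y**2 - Y*Z + 2*Z**2

deg(f) = 2.
Substitute x = X/Z, y = Y/Z into f, then multiply by Z^2.
  monomial -2·x^2·y^0 ↦ -2·X^2·Y^0·Z^0.
  monomial 2·x^1·y^0 ↦ 2·X^1·Y^0·Z^1.
  monomial 3·x^0·y^2 ↦ 3·X^0·Y^2·Z^0.
  monomial -1·x^0·y^1 ↦ -1·X^0·Y^1·Z^1.
  monomial 2·x^0·y^0 ↦ 2·X^0·Y^0·Z^2.
Collecting: F(X, Y, Z) = -2*X**2 + 2*X*Z + 3*Y**2 - Y*Z + 2*Z**2.


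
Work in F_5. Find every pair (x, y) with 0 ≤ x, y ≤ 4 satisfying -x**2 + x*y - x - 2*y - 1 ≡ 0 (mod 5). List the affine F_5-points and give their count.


Affine F_5-points: {(0, 2), (1, 2), (3, 3), (4, 3)}; count = 4.

For each of the 25 pairs (x, y) ∈ F_5², evaluate f(x, y) mod 5. Record the zeros.
  x = 0: [0↦4, 1↦2, 2↦0, 3↦3, 4↦1]  zeros at y ∈ {2}
  x = 1: [0↦2, 1↦1, 2↦0, 3↦4, 4↦3]  zeros at y ∈ {2}
  x = 2: [0↦3, 1↦3, 2↦3, 3↦3, 4↦3]  zeros at y ∈ ∅
  x = 3: [0↦2, 1↦3, 2↦4, 3↦0, 4↦1]  zeros at y ∈ {3}
  x = 4: [0↦4, 1↦1, 2↦3, 3↦0, 4↦2]  zeros at y ∈ {3}
Collecting zeros: affine points = {(0, 2), (1, 2), (3, 3), (4, 3)}.
Total count |C(F_5)_aff| = 4.


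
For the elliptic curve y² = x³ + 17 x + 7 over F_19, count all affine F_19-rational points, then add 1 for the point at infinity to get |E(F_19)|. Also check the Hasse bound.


Affine points = {(0, 8), (0, 11), (1, 5), (1, 14), (2, 7), (2, 12), (3, 3), (3, 16), (4, 5), (4, 14), (8, 3), (8, 16), (11, 9), (11, 10), (12, 1), (12, 18), (14, 5), (14, 14), (16, 9), (16, 10)}; affine count = 20; |E(F_19)| = 21.

Discriminant check: Δ ∝ 4a³ + 27b² = 4·17³ + 27·7² = 4·4913 + 27·49 ≡ 18 (mod 19). Nonzero ⇒ E is nonsingular.
For each x ∈ F_19, compute rhs = x³ + 17·x + 7 mod 19, then count y ∈ F_19 with y² ≡ rhs.
  x = 0: rhs = 7, matching y values: 8, 11 (2 points).
  x = 1: rhs = 6, matching y values: 5, 14 (2 points).
  x = 2: rhs = 11, matching y values: 7, 12 (2 points).
  x = 3: rhs = 9, matching y values: 3, 16 (2 points).
  x = 4: rhs = 6, matching y values: 5, 14 (2 points).
  x = 5: rhs = 8, matching y values: none (0 points).
  x = 6: rhs = 2, matching y values: none (0 points).
  x = 7: rhs = 13, matching y values: none (0 points).
  x = 8: rhs = 9, matching y values: 3, 16 (2 points).
  x = 9: rhs = 15, matching y values: none (0 points).
  x = 10: rhs = 18, matching y values: none (0 points).
  x = 11: rhs = 5, matching y values: 9, 10 (2 points).
  x = 12: rhs = 1, matching y values: 1, 18 (2 points).
  x = 13: rhs = 12, matching y values: none (0 points).
  x = 14: rhs = 6, matching y values: 5, 14 (2 points).
  x = 15: rhs = 8, matching y values: none (0 points).
  x = 16: rhs = 5, matching y values: 9, 10 (2 points).
  x = 17: rhs = 3, matching y values: none (0 points).
  x = 18: rhs = 8, matching y values: none (0 points).
Total affine count: 20.
Full point count |E(F_19)| = 20 + 1 = 21.
Hasse bound: |21 − (19+1)| = |1| = 1 ≤ 2√19 ≈ 8.7178 ✓.


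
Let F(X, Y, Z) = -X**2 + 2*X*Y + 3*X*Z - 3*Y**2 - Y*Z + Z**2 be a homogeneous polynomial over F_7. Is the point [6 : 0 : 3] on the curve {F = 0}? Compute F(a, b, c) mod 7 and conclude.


F(6,0,3) ≡ 6 (mod 7); P is NOT on the curve.

Evaluate F(6, 0, 3) term-by-term (mod 7).
  -X**2 ↦ -1·36·1·1 = -36
  2*X*Y ↦ 2·6·0·1 = 0
  3*X*Z ↦ 3·6·1·3 = 54
  -3*Y**2 ↦ -3·1·0·1 = 0
  -Y*Z ↦ -1·1·0·3 = 0
  Z**2 ↦ 1·1·1·9 = 9
Sum: F(6, 0, 3) = (-36) + (0) + (54) + (0) + (0) + (9) = 27.
Reducing mod 7: 27 ≡ 6 (mod 7).
Since F(a, b, c) ≡ 6 ≠ 0 (mod 7), P does NOT lie on the curve.


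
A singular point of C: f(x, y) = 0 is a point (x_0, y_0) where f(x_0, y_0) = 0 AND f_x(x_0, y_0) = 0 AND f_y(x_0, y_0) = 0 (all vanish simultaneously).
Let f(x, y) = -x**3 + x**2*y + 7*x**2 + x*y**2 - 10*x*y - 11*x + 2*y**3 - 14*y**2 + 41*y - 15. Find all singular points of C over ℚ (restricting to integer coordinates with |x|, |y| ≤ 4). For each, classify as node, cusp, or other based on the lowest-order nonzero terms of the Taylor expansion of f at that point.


Singular points: {(3, 2)}; classification: cusp.

Compute partial derivatives:
  f_x = -3*x**2 + 2*x*y + 14*x + y**2 - 10*y - 11.
  f_y = x**2 + 2*x*y - 10*x + 6*y**2 - 28*y + 41.
Scan x_0 ∈ {−4, ..., 4}. For each x_0, f_y(x_0, y) is a polynomial in y; find its integer roots y ∈ {−4, ..., 4}, then test f_x and f at those candidates.
  x = -4: f_y(-4, y) = 6*y**2 - 36*y + 97; no integer root y with |y| ≤ 4.
  x = -3: f_y(-3, y) = 6*y**2 - 34*y + 80; no integer root y with |y| ≤ 4.
  x = -2: f_y(-2, y) = 6*y**2 - 32*y + 65; no integer root y with |y| ≤ 4.
  x = -1: f_y(-1, y) = 6*y**2 - 30*y + 52; no integer root y with |y| ≤ 4.
  x = 0: f_y(0, y) = 6*y**2 - 28*y + 41; no integer root y with |y| ≤ 4.
  x = 1: f_y(1, y) = 6*y**2 - 26*y + 32; no integer root y with |y| ≤ 4.
  x = 2: f_y(2, y) = 6*y**2 - 24*y + 25; no integer root y with |y| ≤ 4.
  x = 3: f_y(3, y) = 6*y**2 - 22*y + 20; vanishes at y ∈ {2}. (3, 2): f_x = 0, f = 0 — SINGULAR.
  x = 4: f_y(4, y) = 6*y**2 - 20*y + 17; no integer root y with |y| ≤ 4.
Only singular point on the grid: (3, 2).
Classify: substitute x = 3 + u, y = 2 + v and expand: f = -u**3 + u**2*v + u*v**2 + 2*v**3 + v**2.
No constant or linear terms (consistent with a singular point). Quadratic part: v**2. Cubic part: -u**3 + u**2*v + u*v**2 + 2*v**3.
The quadratic part v**2 is a perfect square, so there is a single (double) tangent line v = 0, i.e. y = 2. Restricting the cubic part to that line (v = 0) leaves -u**3 ≠ 0, so f is not divisible by v and the branch is v² ≈ u**3 to lowest order — this is a cusp.
Classification: cusp.


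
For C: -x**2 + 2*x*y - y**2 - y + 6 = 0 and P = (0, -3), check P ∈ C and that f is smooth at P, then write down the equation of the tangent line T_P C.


Tangent line at P: -6*x + 5*y + 15 = 0.

Step 1: f(0, -3) = 0, so P lies on C.
Step 2: partial derivatives
  f_x(x, y) = -2*x + 2*y, f_y(x, y) = 2*x - 2*y - 1.
  f_x(P) = -6, f_y(P) = 5 (gradient nonzero, so P is smooth).
Step 3: tangent line at P: -6·(x − 0) + 5·(y − -3) = 0.
Expanding: -6*x + 5*y + 15 = 0.


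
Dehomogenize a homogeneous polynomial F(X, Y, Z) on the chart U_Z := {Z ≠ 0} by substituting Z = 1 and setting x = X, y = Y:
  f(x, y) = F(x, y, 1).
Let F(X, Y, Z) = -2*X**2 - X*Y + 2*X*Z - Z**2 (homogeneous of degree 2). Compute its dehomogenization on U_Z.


f(x, y) = -2*x**2 - x*y + 2*x - 1

On U_Z we set Z = 1. Each monomial c·X^i·Y^j·Z^k in F becomes c·x^i·y^j·1^k = c·x^i·y^j.
Substituting Z = 1: F(X, Y, 1) = -2*x**2 - x*y + 2*x - 1.
Note: deg(f) ≤ deg(F) = 2; strict inequality happens when F is divisible by Z (lost terms).


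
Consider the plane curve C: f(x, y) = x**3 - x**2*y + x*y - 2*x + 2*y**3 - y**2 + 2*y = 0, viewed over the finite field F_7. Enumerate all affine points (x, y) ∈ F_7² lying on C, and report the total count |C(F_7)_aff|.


Affine F_7-points: {(0, 0), (1, 4), (2, 3), (3, 0), (4, 0), (4, 5), (4, 6), (5, 1), (5, 2)}; count = 9.

For each of the 49 pairs (x, y) ∈ F_7², evaluate f(x, y) mod 7. Record the zeros.
  x = 0: [0↦0, 1↦3, 2↦2, 3↦2, 4↦1, 5↦4, 6↦2]  zeros at y ∈ {0}
  x = 1: [0↦6, 1↦2, 2↦1, 3↦1, 4↦0, 5↦3, 6↦1]  zeros at y ∈ {4}
  x = 2: [0↦4, 1↦5, 2↦2, 3↦0, 4↦4, 5↦5, 6↦1]  zeros at y ∈ {3}
  x = 3: [0↦0, 1↦4, 2↦4, 3↦5, 4↦5, 5↦2, 6↦1]  zeros at y ∈ {0}
  x = 4: [0↦0, 1↦5, 2↦6, 3↦1, 4↦2, 5↦0, 6↦0]  zeros at y ∈ {0, 5, 6}
  x = 5: [0↦3, 1↦0, 2↦0, 3↦1, 4↦1, 5↦5, 6↦4]  zeros at y ∈ {1, 2}
  x = 6: [0↦1, 1↦2, 2↦6, 3↦4, 4↦1, 5↦2, 6↦5]  zeros at y ∈ ∅
Collecting zeros: affine points = {(0, 0), (1, 4), (2, 3), (3, 0), (4, 0), (4, 5), (4, 6), (5, 1), (5, 2)}.
Total count |C(F_7)_aff| = 9.


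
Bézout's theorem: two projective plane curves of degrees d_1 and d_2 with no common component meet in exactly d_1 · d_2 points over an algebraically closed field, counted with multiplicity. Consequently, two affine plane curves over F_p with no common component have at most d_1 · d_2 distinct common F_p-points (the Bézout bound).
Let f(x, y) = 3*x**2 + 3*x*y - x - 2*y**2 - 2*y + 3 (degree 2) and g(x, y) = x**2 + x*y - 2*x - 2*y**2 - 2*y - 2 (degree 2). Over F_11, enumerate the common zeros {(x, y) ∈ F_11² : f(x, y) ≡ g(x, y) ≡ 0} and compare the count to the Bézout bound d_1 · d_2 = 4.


Common zeros: {(5, 5), (7, 0)}; count = 2; Bézout bound = 4.

deg(f) = 2, deg(g) = 2, so Bézout bound = 4.
Scan x ∈ F_11. For each x, list the y ∈ F_11 with f(x, y) ≡ 0 and those with g(x, y) ≡ 0 (mod 11); the common zeros in that column are the intersection.
  x = 0: f ≡ 0 at y ∈ ∅; g ≡ 0 at y ∈ ∅; common: ∅.
  x = 1: f ≡ 0 at y ∈ ∅; g ≡ 0 at y ∈ ∅; common: ∅.
  x = 2: f ≡ 0 at y ∈ ∅; g ≡ 0 at y ∈ ∅; common: ∅.
  x = 3: f ≡ 0 at y ∈ {2, 7}; g ≡ 0 at y ∈ {1, 5}; common: ∅.
  x = 4: f ≡ 0 at y ∈ {1, 4}; g ≡ 0 at y ∈ ∅; common: ∅.
  x = 5: f ≡ 0 at y ∈ {5, 7}; g ≡ 0 at y ∈ {2, 5}; common: {5}.
  x = 6: f ≡ 0 at y ∈ ∅; g ≡ 0 at y ∈ {0, 2}; common: ∅.
  x = 7: f ≡ 0 at y ∈ {0, 4}; g ≡ 0 at y ∈ {0, 8}; common: {0}.
  x = 8: f ≡ 0 at y ∈ {0}; g ≡ 0 at y ∈ ∅; common: ∅.
  x = 9: f ≡ 0 at y ∈ ∅; g ≡ 0 at y ∈ {1, 8}; common: ∅.
  x = 10: f ≡ 0 at y ∈ {1, 2}; g ≡ 0 at y ∈ ∅; common: ∅.
Collecting: common zeros = {(5, 5), (7, 0)}, so the count is 2.
Comparison with the Bézout bound: 2 ≤ 4 = deg(f)·deg(g), as expected for curves with no common component (the affine F_11-count falls short of the bound because intersections may lie at infinity, over extension fields, or carry multiplicity).


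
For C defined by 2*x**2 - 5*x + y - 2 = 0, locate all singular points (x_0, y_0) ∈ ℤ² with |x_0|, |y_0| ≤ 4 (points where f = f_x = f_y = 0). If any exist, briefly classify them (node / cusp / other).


No singular points in the scanned grid; C is smooth there.

Compute partial derivatives:
  f_x = 4*x - 5.
  f_y = 1.
f_y = 1 is a nonzero constant, so f_y never vanishes: no point (x, y) can satisfy f = f_x = f_y = 0. In particular no (x, y) ∈ {−4, ..., 4}² is singular; the curve is smooth.


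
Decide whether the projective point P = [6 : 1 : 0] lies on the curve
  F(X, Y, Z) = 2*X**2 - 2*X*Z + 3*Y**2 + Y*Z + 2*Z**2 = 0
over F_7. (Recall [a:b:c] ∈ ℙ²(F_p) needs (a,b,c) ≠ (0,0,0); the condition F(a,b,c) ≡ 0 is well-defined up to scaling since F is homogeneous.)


F(6,1,0) ≡ 5 (mod 7); P is NOT on the curve.

Evaluate F(6, 1, 0) term-by-term (mod 7).
  2*X**2 ↦ 2·36·1·1 = 72
  -2*X*Z ↦ -2·6·1·0 = 0
  3*Y**2 ↦ 3·1·1·1 = 3
  Y*Z ↦ 1·1·1·0 = 0
  2*Z**2 ↦ 2·1·1·0 = 0
Sum: F(6, 1, 0) = (72) + (0) + (3) + (0) + (0) = 75.
Reducing mod 7: 75 ≡ 5 (mod 7).
Since F(a, b, c) ≡ 5 ≠ 0 (mod 7), P does NOT lie on the curve.


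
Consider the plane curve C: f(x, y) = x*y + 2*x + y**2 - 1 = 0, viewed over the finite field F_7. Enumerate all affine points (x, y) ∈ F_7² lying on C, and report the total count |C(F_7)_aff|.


Affine F_7-points: {(0, 1), (0, 6), (1, 2), (1, 4), (4, 0), (4, 3)}; count = 6.

For each of the 49 pairs (x, y) ∈ F_7², evaluate f(x, y) mod 7. Record the zeros.
  x = 0: [0↦6, 1↦0, 2↦3, 3↦1, 4↦1, 5↦3, 6↦0]  zeros at y ∈ {1, 6}
  x = 1: [0↦1, 1↦3, 2↦0, 3↦6, 4↦0, 5↦3, 6↦1]  zeros at y ∈ {2, 4}
  x = 2: [0↦3, 1↦6, 2↦4, 3↦4, 4↦6, 5↦3, 6↦2]  zeros at y ∈ ∅
  x = 3: [0↦5, 1↦2, 2↦1, 3↦2, 4↦5, 5↦3, 6↦3]  zeros at y ∈ ∅
  x = 4: [0↦0, 1↦5, 2↦5, 3↦0, 4↦4, 5↦3, 6↦4]  zeros at y ∈ {0, 3}
  x = 5: [0↦2, 1↦1, 2↦2, 3↦5, 4↦3, 5↦3, 6↦5]  zeros at y ∈ ∅
  x = 6: [0↦4, 1↦4, 2↦6, 3↦3, 4↦2, 5↦3, 6↦6]  zeros at y ∈ ∅
Collecting zeros: affine points = {(0, 1), (0, 6), (1, 2), (1, 4), (4, 0), (4, 3)}.
Total count |C(F_7)_aff| = 6.


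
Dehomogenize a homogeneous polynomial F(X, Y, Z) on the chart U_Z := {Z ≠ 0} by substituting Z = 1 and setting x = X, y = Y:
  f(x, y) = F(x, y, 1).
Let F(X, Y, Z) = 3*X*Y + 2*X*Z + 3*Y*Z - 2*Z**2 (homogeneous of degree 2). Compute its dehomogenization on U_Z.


f(x, y) = 3*x*y + 2*x + 3*y - 2

On U_Z we set Z = 1. Each monomial c·X^i·Y^j·Z^k in F becomes c·x^i·y^j·1^k = c·x^i·y^j.
Substituting Z = 1: F(X, Y, 1) = 3*x*y + 2*x + 3*y - 2.
Note: deg(f) ≤ deg(F) = 2; strict inequality happens when F is divisible by Z (lost terms).


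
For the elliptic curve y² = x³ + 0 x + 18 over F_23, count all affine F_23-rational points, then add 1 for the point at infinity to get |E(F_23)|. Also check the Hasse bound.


Affine points = {(0, 8), (0, 15), (2, 7), (2, 16), (4, 6), (4, 17), (6, 2), (6, 21), (7, 4), (7, 19), (8, 1), (8, 22), (10, 11), (10, 12), (14, 5), (14, 18), (15, 9), (15, 14), (17, 3), (17, 20), (18, 10), (18, 13), (19, 0)}; affine count = 23; |E(F_23)| = 24.

Discriminant check: Δ ∝ 4a³ + 27b² = 4·0³ + 27·18² = 4·0 + 27·324 ≡ 8 (mod 23). Nonzero ⇒ E is nonsingular.
For each x ∈ F_23, compute rhs = x³ + 0·x + 18 mod 23, then count y ∈ F_23 with y² ≡ rhs.
  x = 0: rhs = 18, matching y values: 8, 15 (2 points).
  x = 1: rhs = 19, matching y values: none (0 points).
  x = 2: rhs = 3, matching y values: 7, 16 (2 points).
  x = 3: rhs = 22, matching y values: none (0 points).
  x = 4: rhs = 13, matching y values: 6, 17 (2 points).
  x = 5: rhs = 5, matching y values: none (0 points).
  x = 6: rhs = 4, matching y values: 2, 21 (2 points).
  x = 7: rhs = 16, matching y values: 4, 19 (2 points).
  x = 8: rhs = 1, matching y values: 1, 22 (2 points).
  x = 9: rhs = 11, matching y values: none (0 points).
  x = 10: rhs = 6, matching y values: 11, 12 (2 points).
  x = 11: rhs = 15, matching y values: none (0 points).
  x = 12: rhs = 21, matching y values: none (0 points).
  x = 13: rhs = 7, matching y values: none (0 points).
  x = 14: rhs = 2, matching y values: 5, 18 (2 points).
  x = 15: rhs = 12, matching y values: 9, 14 (2 points).
  x = 16: rhs = 20, matching y values: none (0 points).
  x = 17: rhs = 9, matching y values: 3, 20 (2 points).
  x = 18: rhs = 8, matching y values: 10, 13 (2 points).
  x = 19: rhs = 0, matching y values: 0 (1 points).
  x = 20: rhs = 14, matching y values: none (0 points).
  x = 21: rhs = 10, matching y values: none (0 points).
  x = 22: rhs = 17, matching y values: none (0 points).
Total affine count: 23.
Full point count |E(F_23)| = 23 + 1 = 24.
Hasse bound: |24 − (23+1)| = |0| = 0 ≤ 2√23 ≈ 9.5917 ✓.


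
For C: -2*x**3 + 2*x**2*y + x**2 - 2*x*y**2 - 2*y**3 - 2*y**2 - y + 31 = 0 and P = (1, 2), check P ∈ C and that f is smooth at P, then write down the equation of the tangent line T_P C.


Tangent line at P: -4*x - 39*y + 82 = 0.

Step 1: f(1, 2) = 0, so P lies on C.
Step 2: partial derivatives
  f_x(x, y) = -6*x**2 + 4*x*y + 2*x - 2*y**2, f_y(x, y) = 2*x**2 - 4*x*y - 6*y**2 - 4*y - 1.
  f_x(P) = -4, f_y(P) = -39 (gradient nonzero, so P is smooth).
Step 3: tangent line at P: -4·(x − 1) + -39·(y − 2) = 0.
Expanding: -4*x - 39*y + 82 = 0.


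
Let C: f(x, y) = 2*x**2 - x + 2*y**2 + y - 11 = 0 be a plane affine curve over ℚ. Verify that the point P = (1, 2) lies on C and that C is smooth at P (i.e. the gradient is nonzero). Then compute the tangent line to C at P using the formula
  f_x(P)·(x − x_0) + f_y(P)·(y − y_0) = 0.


Tangent line at P: 3*x + 9*y - 21 = 0.

Step 1: f(1, 2) = 0, so P lies on C.
Step 2: partial derivatives
  f_x(x, y) = 4*x - 1, f_y(x, y) = 4*y + 1.
  f_x(P) = 3, f_y(P) = 9 (gradient nonzero, so P is smooth).
Step 3: tangent line at P: 3·(x − 1) + 9·(y − 2) = 0.
Expanding: 3*x + 9*y - 21 = 0.


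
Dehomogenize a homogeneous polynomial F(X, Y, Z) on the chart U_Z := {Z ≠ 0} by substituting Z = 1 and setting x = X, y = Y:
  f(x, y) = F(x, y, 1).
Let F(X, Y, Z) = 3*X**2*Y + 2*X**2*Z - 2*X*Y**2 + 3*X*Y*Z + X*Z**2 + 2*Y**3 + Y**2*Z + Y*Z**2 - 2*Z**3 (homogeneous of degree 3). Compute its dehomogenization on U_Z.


f(x, y) = 3*x**2*y + 2*x**2 - 2*x*y**2 + 3*x*y + x + 2*y**3 + y**2 + y - 2

On U_Z we set Z = 1. Each monomial c·X^i·Y^j·Z^k in F becomes c·x^i·y^j·1^k = c·x^i·y^j.
Substituting Z = 1: F(X, Y, 1) = 3*x**2*y + 2*x**2 - 2*x*y**2 + 3*x*y + x + 2*y**3 + y**2 + y - 2.
Note: deg(f) ≤ deg(F) = 3; strict inequality happens when F is divisible by Z (lost terms).


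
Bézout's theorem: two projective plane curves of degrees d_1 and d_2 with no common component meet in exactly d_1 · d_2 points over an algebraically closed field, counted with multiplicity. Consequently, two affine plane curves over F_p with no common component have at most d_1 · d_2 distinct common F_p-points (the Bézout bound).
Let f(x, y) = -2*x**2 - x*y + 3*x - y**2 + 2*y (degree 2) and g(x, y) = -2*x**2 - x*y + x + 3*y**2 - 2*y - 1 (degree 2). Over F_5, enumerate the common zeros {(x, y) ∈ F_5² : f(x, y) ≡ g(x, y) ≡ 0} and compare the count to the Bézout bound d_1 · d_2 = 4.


Common zeros: {(4, 3)}; count = 1; Bézout bound = 4.

deg(f) = 2, deg(g) = 2, so Bézout bound = 4.
Scan x ∈ F_5. For each x, list the y ∈ F_5 with f(x, y) ≡ 0 and those with g(x, y) ≡ 0 (mod 5); the common zeros in that column are the intersection.
  x = 0: f ≡ 0 at y ∈ {0, 2}; g ≡ 0 at y ∈ {1, 3}; common: ∅.
  x = 1: f ≡ 0 at y ∈ {3}; g ≡ 0 at y ∈ ∅; common: ∅.
  x = 2: f ≡ 0 at y ∈ ∅; g ≡ 0 at y ∈ {4}; common: ∅.
  x = 3: f ≡ 0 at y ∈ {2}; g ≡ 0 at y ∈ ∅; common: ∅.
  x = 4: f ≡ 0 at y ∈ {0, 3}; g ≡ 0 at y ∈ {3, 4}; common: {3}.
Collecting: common zeros = {(4, 3)}, so the count is 1.
Comparison with the Bézout bound: 1 ≤ 4 = deg(f)·deg(g), as expected for curves with no common component (the affine F_5-count falls short of the bound because intersections may lie at infinity, over extension fields, or carry multiplicity).


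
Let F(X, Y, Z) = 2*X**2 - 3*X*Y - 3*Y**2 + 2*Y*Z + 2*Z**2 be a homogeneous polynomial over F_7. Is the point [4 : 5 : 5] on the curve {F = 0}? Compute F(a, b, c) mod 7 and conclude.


F(4,5,5) ≡ 4 (mod 7); P is NOT on the curve.

Evaluate F(4, 5, 5) term-by-term (mod 7).
  2*X**2 ↦ 2·16·1·1 = 32
  -3*X*Y ↦ -3·4·5·1 = -60
  -3*Y**2 ↦ -3·1·25·1 = -75
  2*Y*Z ↦ 2·1·5·5 = 50
  2*Z**2 ↦ 2·1·1·25 = 50
Sum: F(4, 5, 5) = (32) + (-60) + (-75) + (50) + (50) = -3.
Reducing mod 7: -3 ≡ 4 (mod 7).
Since F(a, b, c) ≡ 4 ≠ 0 (mod 7), P does NOT lie on the curve.


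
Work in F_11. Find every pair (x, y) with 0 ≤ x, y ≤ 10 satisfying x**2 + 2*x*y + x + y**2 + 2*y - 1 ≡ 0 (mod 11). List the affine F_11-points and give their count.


Affine F_11-points: {(1, 3), (1, 4), (2, 6), (2, 10), (3, 0), (3, 3), (7, 0), (7, 6), (9, 1), (10, 1), (10, 10)}; count = 11.

For each of the 121 pairs (x, y) ∈ F_11², evaluate f(x, y) mod 11. Record the zeros.
  x = 0: [0↦10, 1↦2, 2↦7, 3↦3, 4↦1, 5↦1, 6↦3, 7↦7, 8↦2, 9↦10, 10↦9]  zeros at y ∈ ∅
  x = 1: [0↦1, 1↦6, 2↦2, 3↦0, 4↦0, 5↦2, 6↦6, 7↦1, 8↦9, 9↦8, 10↦9]  zeros at y ∈ {3, 4}
  x = 2: [0↦5, 1↦1, 2↦10, 3↦10, 4↦1, 5↦5, 6↦0, 7↦8, 8↦7, 9↦8, 10↦0]  zeros at y ∈ {6, 10}
  x = 3: [0↦0, 1↦9, 2↦9, 3↦0, 4↦4, 5↦10, 6↦7, 7↦6, 8↦7, 9↦10, 10↦4]  zeros at y ∈ {0, 3}
  x = 4: [0↦8, 1↦8, 2↦10, 3↦3, 4↦9, 5↦6, 6↦5, 7↦6, 8↦9, 9↦3, 10↦10]  zeros at y ∈ ∅
  x = 5: [0↦7, 1↦9, 2↦2, 3↦8, 4↦5, 5↦4, 6↦5, 7↦8, 8↦2, 9↦9, 10↦7]  zeros at y ∈ ∅
  x = 6: [0↦8, 1↦1, 2↦7, 3↦4, 4↦3, 5↦4, 6↦7, 7↦1, 8↦8, 9↦6, 10↦6]  zeros at y ∈ ∅
  x = 7: [0↦0, 1↦6, 2↦3, 3↦2, 4↦3, 5↦6, 6↦0, 7↦7, 8↦5, 9↦5, 10↦7]  zeros at y ∈ {0, 6}
  x = 8: [0↦5, 1↦2, 2↦1, 3↦2, 4↦5, 5↦10, 6↦6, 7↦4, 8↦4, 9↦6, 10↦10]  zeros at y ∈ ∅
  x = 9: [0↦1, 1↦0, 2↦1, 3↦4, 4↦9, 5↦5, 6↦3, 7↦3, 8↦5, 9↦9, 10↦4]  zeros at y ∈ {1}
  x = 10: [0↦10, 1↦0, 2↦3, 3↦8, 4↦4, 5↦2, 6↦2, 7↦4, 8↦8, 9↦3, 10↦0]  zeros at y ∈ {1, 10}
Collecting zeros: affine points = {(1, 3), (1, 4), (2, 6), (2, 10), (3, 0), (3, 3), (7, 0), (7, 6), (9, 1), (10, 1), (10, 10)}.
Total count |C(F_11)_aff| = 11.


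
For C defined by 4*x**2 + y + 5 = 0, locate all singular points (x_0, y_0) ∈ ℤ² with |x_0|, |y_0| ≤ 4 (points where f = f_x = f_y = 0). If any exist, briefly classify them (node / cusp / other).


No singular points in the scanned grid; C is smooth there.

Compute partial derivatives:
  f_x = 8*x.
  f_y = 1.
f_y = 1 is a nonzero constant, so f_y never vanishes: no point (x, y) can satisfy f = f_x = f_y = 0. In particular no (x, y) ∈ {−4, ..., 4}² is singular; the curve is smooth.


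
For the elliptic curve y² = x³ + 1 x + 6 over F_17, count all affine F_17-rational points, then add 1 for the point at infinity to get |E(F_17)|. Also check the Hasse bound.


Affine points = {(1, 5), (1, 12), (2, 4), (2, 13), (3, 6), (3, 11), (5, 0), (7, 4), (7, 13), (8, 4), (8, 13), (9, 8), (9, 9), (10, 8), (10, 9), (15, 8), (15, 9), (16, 2), (16, 15)}; affine count = 19; |E(F_17)| = 20.

Discriminant check: Δ ∝ 4a³ + 27b² = 4·1³ + 27·6² = 4·1 + 27·36 ≡ 7 (mod 17). Nonzero ⇒ E is nonsingular.
For each x ∈ F_17, compute rhs = x³ + 1·x + 6 mod 17, then count y ∈ F_17 with y² ≡ rhs.
  x = 0: rhs = 6, matching y values: none (0 points).
  x = 1: rhs = 8, matching y values: 5, 12 (2 points).
  x = 2: rhs = 16, matching y values: 4, 13 (2 points).
  x = 3: rhs = 2, matching y values: 6, 11 (2 points).
  x = 4: rhs = 6, matching y values: none (0 points).
  x = 5: rhs = 0, matching y values: 0 (1 points).
  x = 6: rhs = 7, matching y values: none (0 points).
  x = 7: rhs = 16, matching y values: 4, 13 (2 points).
  x = 8: rhs = 16, matching y values: 4, 13 (2 points).
  x = 9: rhs = 13, matching y values: 8, 9 (2 points).
  x = 10: rhs = 13, matching y values: 8, 9 (2 points).
  x = 11: rhs = 5, matching y values: none (0 points).
  x = 12: rhs = 12, matching y values: none (0 points).
  x = 13: rhs = 6, matching y values: none (0 points).
  x = 14: rhs = 10, matching y values: none (0 points).
  x = 15: rhs = 13, matching y values: 8, 9 (2 points).
  x = 16: rhs = 4, matching y values: 2, 15 (2 points).
Total affine count: 19.
Full point count |E(F_17)| = 19 + 1 = 20.
Hasse bound: |20 − (17+1)| = |2| = 2 ≤ 2√17 ≈ 8.2462 ✓.


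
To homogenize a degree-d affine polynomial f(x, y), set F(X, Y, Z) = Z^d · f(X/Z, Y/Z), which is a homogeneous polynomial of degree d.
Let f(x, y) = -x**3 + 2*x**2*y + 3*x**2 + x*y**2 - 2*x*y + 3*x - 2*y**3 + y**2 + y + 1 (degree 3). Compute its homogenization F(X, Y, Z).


F(X, Y, Z) = -X**3 + 2*X**2*Y + 3*X**2*Z + X*Y**2 - 2*X*Y*Z + 3*X*Z**2 - 2*Y**3 + Y**2*Z + Y*Z**2 + Z**3

deg(f) = 3.
Substitute x = X/Z, y = Y/Z into f, then multiply by Z^3.
  monomial -1·x^3·y^0 ↦ -1·X^3·Y^0·Z^0.
  monomial 2·x^2·y^1 ↦ 2·X^2·Y^1·Z^0.
  monomial 3·x^2·y^0 ↦ 3·X^2·Y^0·Z^1.
  monomial 1·x^1·y^2 ↦ 1·X^1·Y^2·Z^0.
  monomial -2·x^1·y^1 ↦ -2·X^1·Y^1·Z^1.
  monomial 3·x^1·y^0 ↦ 3·X^1·Y^0·Z^2.
  monomial -2·x^0·y^3 ↦ -2·X^0·Y^3·Z^0.
  monomial 1·x^0·y^2 ↦ 1·X^0·Y^2·Z^1.
  monomial 1·x^0·y^1 ↦ 1·X^0·Y^1·Z^2.
  monomial 1·x^0·y^0 ↦ 1·X^0·Y^0·Z^3.
Collecting: F(X, Y, Z) = -X**3 + 2*X**2*Y + 3*X**2*Z + X*Y**2 - 2*X*Y*Z + 3*X*Z**2 - 2*Y**3 + Y**2*Z + Y*Z**2 + Z**3.
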